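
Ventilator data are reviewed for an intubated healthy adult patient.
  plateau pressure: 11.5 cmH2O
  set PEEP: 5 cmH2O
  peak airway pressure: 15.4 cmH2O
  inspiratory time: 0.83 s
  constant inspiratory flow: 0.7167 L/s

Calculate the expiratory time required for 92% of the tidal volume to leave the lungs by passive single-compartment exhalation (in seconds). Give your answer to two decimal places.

Vt = flow × Ti = 0.7167 L/s × 0.83 s × 1000 mL/L = 594.86 mL.
R = (PIP − Pplat)/V̇ = (15.4 − 11.5) / 0.7167 = 3.9/0.7167 = 5.442 cmH2O·s/L.
C = Vt/(Pplat − PEEP) = 594.86 / (11.5 − 5) = 594.86/6.5 = 91.517 mL/cmH2O.
τ = R × C = 5.442 × 0.09152 L/cmH2O = 0.4981 s.
t = −τ·ln(1 − 0.92) = −0.4981·ln(0.08) = 1.258 s.

1.26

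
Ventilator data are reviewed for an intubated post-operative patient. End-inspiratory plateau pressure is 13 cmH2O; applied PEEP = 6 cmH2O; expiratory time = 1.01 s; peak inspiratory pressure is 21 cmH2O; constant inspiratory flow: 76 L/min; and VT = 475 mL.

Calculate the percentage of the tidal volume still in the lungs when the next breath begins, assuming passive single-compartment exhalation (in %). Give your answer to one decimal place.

Flow: 76 L/min ÷ 60 = 1.2667 L/s.
R = (PIP − Pplat)/V̇ = (21 − 13) / 1.2667 = 8.0/1.2667 = 6.316 cmH2O·s/L.
C = Vt/(Pplat − PEEP) = 475.0 / (13 − 6) = 475.0/7.0 = 67.857 mL/cmH2O.
τ = R × C = 6.316 × 0.06786 L/cmH2O = 0.4286 s.
Fraction remaining at end-expiration = e^(−Te/τ) = e^(−1.01/0.4286) = 0.09475 → 9.475%.

9.5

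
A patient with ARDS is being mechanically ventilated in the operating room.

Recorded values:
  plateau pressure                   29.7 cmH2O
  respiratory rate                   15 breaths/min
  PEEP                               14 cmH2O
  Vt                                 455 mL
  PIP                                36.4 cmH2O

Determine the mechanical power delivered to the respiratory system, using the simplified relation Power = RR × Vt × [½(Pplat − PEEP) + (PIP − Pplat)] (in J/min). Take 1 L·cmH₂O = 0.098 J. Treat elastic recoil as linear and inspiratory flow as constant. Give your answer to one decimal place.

Per-breath work = Vt × [½(Pplat−PEEP) + (PIP−Pplat)] = 0.455 × [0.5×15.7 + 6.7] = 0.455 × 14.55 = 6.62 L·cmH2O.
Power = 15 × 6.62 = 99.3 L·cmH2O/min.
× 0.098 J/(L·cmH2O) → 9.731 J/min.

9.7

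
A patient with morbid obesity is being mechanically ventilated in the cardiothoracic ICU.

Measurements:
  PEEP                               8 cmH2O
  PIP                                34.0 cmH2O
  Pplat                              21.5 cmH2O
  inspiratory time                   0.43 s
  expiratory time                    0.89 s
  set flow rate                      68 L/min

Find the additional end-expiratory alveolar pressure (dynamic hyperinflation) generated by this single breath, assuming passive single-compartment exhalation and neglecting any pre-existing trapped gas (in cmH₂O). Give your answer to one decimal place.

1.4

Flow: 68 L/min ÷ 60 = 1.1333 L/s.
Vt = flow × Ti = 1.1333 L/s × 0.43 s × 1000 mL/L = 487.32 mL.
R = (PIP − Pplat)/V̇ = (34.0 − 21.5) / 1.1333 = 12.5/1.1333 = 11.03 cmH2O·s/L.
C = Vt/(Pplat − PEEP) = 487.32 / (21.5 − 8) = 487.32/13.5 = 36.098 mL/cmH2O.
τ = R × C = 11.03 × 0.0361 L/cmH2O = 0.3982 s.
Fraction remaining = e^(−Te/τ) = e^(−0.89/0.3982) = 0.107; trapped volume = 487.32 × 0.107 = 52.143 mL.
Additional alveolar pressure from trapping ≈ V_trapped / C = 52.143 / 36.098 = 1.444 cmH2O.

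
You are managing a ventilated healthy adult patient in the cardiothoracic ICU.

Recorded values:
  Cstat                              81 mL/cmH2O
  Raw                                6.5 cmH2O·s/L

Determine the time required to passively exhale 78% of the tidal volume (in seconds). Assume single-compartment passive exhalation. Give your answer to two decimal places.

τ = R × C = 6.5 × 81 mL/cmH2O = 6.5 × 0.081 L/cmH2O = 0.5265 s.
Exhaled fraction f = 1 − e^(−t/τ) → t = −τ·ln(1 − f) = −0.5265·ln(0.22) = 0.7972 s.

0.80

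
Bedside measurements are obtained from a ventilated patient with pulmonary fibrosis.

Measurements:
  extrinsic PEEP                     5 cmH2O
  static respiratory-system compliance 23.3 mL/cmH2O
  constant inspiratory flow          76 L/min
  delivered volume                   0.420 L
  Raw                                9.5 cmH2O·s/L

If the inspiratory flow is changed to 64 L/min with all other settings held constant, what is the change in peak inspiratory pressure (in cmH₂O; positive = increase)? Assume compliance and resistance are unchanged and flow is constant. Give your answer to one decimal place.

-1.9

Flow: 76 L/min ÷ 60 = 1.2667 L/s.
New flow: 64 L/min ÷ 60 = 1.0667 L/s.
PIP = Vt/C + R·V̇ + PEEP (constant-flow equation of motion).
Only the resistive term changes: ΔPIP = R × ΔV̇ = 9.5 × (1.0667 − 1.2667) = 9.5 × -0.2 = -1.9 cmH2O.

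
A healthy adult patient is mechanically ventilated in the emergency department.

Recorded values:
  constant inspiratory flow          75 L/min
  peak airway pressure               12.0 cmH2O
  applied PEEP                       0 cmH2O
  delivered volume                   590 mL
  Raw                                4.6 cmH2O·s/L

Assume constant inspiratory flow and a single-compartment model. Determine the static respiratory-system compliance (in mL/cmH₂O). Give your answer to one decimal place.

94.4

Flow: 75 L/min ÷ 60 = 1.25 L/s.
Equation of motion (constant flow): PIP = Vt/C + R·V̇ + PEEP.
Vt/C = PIP − R·V̇ − PEEP = 12.0 − 4.6×1.25 − 0 = 12.0 − 5.75 − 0 = 6.25 cmH2O.
C = Vt / 6.25 = 590 / 6.25 = 94.4 mL/cmH2O.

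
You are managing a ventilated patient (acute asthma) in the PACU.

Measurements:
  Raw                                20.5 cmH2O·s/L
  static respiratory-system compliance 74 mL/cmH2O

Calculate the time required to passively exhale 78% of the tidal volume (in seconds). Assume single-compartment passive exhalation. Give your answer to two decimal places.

τ = R × C = 20.5 × 74 mL/cmH2O = 20.5 × 0.074 L/cmH2O = 1.517 s.
Exhaled fraction f = 1 − e^(−t/τ) → t = −τ·ln(1 − f) = −1.517·ln(0.22) = 2.297 s.

2.30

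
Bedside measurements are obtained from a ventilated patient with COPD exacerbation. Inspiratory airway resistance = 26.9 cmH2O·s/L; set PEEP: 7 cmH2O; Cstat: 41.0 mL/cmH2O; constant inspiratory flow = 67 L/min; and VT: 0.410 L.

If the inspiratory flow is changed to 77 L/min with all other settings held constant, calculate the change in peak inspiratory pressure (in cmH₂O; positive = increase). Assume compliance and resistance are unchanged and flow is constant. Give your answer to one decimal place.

4.5

Flow: 67 L/min ÷ 60 = 1.1167 L/s.
New flow: 77 L/min ÷ 60 = 1.2833 L/s.
PIP = Vt/C + R·V̇ + PEEP (constant-flow equation of motion).
Only the resistive term changes: ΔPIP = R × ΔV̇ = 26.9 × (1.2833 − 1.1167) = 26.9 × 0.1666 = 4.482 cmH2O.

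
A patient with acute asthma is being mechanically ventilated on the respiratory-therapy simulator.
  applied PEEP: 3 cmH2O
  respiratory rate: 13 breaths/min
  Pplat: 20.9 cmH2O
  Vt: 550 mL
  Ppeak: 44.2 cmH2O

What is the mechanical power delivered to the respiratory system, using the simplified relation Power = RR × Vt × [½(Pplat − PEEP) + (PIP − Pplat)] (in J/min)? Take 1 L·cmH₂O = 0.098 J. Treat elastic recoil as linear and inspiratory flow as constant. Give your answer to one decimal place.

22.6

Per-breath work = Vt × [½(Pplat−PEEP) + (PIP−Pplat)] = 0.550 × [0.5×17.9 + 23.3] = 0.550 × 32.25 = 17.738 L·cmH2O.
Power = 13 × 17.738 = 230.59 L·cmH2O/min.
× 0.098 J/(L·cmH2O) → 22.598 J/min.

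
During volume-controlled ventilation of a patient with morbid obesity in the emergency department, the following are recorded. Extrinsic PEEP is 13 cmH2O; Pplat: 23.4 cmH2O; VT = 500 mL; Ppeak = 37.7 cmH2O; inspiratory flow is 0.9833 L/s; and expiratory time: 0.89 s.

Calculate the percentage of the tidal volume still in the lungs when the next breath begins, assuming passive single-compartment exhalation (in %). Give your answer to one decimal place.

28.0

R = (PIP − Pplat)/V̇ = (37.7 − 23.4) / 0.9833 = 14.3/0.9833 = 14.543 cmH2O·s/L.
C = Vt/(Pplat − PEEP) = 500.0 / (23.4 − 13) = 500.0/10.4 = 48.077 mL/cmH2O.
τ = R × C = 14.543 × 0.04808 L/cmH2O = 0.6992 s.
Fraction remaining at end-expiration = e^(−Te/τ) = e^(−0.89/0.6992) = 0.28 → 28.0%.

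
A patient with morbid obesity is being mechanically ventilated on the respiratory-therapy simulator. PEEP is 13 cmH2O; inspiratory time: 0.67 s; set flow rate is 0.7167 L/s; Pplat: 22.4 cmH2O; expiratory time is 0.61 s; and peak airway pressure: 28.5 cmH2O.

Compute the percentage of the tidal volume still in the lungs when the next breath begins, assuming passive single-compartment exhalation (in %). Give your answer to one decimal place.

Vt = flow × Ti = 0.7167 L/s × 0.67 s × 1000 mL/L = 480.19 mL.
R = (PIP − Pplat)/V̇ = (28.5 − 22.4) / 0.7167 = 6.1/0.7167 = 8.511 cmH2O·s/L.
C = Vt/(Pplat − PEEP) = 480.19 / (22.4 − 13) = 480.19/9.4 = 51.084 mL/cmH2O.
τ = R × C = 8.511 × 0.05108 L/cmH2O = 0.4347 s.
Fraction remaining at end-expiration = e^(−Te/τ) = e^(−0.61/0.4347) = 0.2458 → 24.58%.

24.6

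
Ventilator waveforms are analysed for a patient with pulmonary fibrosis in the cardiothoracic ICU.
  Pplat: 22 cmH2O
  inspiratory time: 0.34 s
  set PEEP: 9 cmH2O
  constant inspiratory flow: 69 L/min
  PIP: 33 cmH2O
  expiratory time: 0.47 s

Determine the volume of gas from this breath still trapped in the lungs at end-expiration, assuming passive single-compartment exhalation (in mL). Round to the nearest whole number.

Flow: 69 L/min ÷ 60 = 1.15 L/s.
Vt = flow × Ti = 1.15 L/s × 0.34 s × 1000 mL/L = 391.0 mL.
R = (PIP − Pplat)/V̇ = (33 − 22) / 1.15 = 11.0/1.15 = 9.565 cmH2O·s/L.
C = Vt/(Pplat − PEEP) = 391.0 / (22 − 9) = 391.0/13.0 = 30.077 mL/cmH2O.
τ = R × C = 9.565 × 0.03008 L/cmH2O = 0.2877 s.
Fraction remaining = e^(−Te/τ) = e^(−0.47/0.2877) = 0.1952.
Trapped volume = 391.0 × 0.1952 = 76.323 mL.

76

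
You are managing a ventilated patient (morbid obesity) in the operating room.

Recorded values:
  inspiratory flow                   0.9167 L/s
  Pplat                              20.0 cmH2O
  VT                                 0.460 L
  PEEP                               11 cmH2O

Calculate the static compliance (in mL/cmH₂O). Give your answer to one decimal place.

Cstat = Vt / (Pplat − PEEP) = 460 / (20.0 − 11) = 460 / 9.0 = 51.111 mL/cmH2O.

51.1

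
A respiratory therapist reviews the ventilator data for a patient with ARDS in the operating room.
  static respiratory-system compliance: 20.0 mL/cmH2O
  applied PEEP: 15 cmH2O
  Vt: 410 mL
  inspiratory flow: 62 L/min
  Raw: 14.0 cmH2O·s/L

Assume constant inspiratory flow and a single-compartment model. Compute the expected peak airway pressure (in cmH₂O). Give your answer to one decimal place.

50.0

Flow: 62 L/min ÷ 60 = 1.0333 L/s.
Equation of motion (constant flow): PIP = Vt/C + R·V̇ + PEEP.
PIP = 410/20.0 + 14.0×1.0333 + 15 = 20.5 + 14.466 + 15 = 49.966 cmH2O.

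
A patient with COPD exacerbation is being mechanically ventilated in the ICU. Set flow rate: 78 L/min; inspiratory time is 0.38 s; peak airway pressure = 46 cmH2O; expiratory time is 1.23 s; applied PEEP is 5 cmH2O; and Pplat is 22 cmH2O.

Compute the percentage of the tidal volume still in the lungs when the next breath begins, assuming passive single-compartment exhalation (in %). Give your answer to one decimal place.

10.1

Flow: 78 L/min ÷ 60 = 1.3 L/s.
Vt = flow × Ti = 1.3 L/s × 0.38 s × 1000 mL/L = 494.0 mL.
R = (PIP − Pplat)/V̇ = (46 − 22) / 1.3 = 24.0/1.3 = 18.462 cmH2O·s/L.
C = Vt/(Pplat − PEEP) = 494.0 / (22 − 5) = 494.0/17.0 = 29.059 mL/cmH2O.
τ = R × C = 18.462 × 0.02906 L/cmH2O = 0.5365 s.
Fraction remaining at end-expiration = e^(−Te/τ) = e^(−1.23/0.5365) = 0.101 → 10.1%.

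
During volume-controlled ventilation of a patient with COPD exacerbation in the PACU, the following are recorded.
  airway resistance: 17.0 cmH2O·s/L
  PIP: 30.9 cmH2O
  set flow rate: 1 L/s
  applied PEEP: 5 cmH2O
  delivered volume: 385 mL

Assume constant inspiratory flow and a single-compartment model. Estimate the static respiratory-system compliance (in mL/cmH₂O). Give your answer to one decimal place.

Equation of motion (constant flow): PIP = Vt/C + R·V̇ + PEEP.
Vt/C = PIP − R·V̇ − PEEP = 30.9 − 17.0×1 − 5 = 30.9 − 17.0 − 5 = 8.9 cmH2O.
C = Vt / 8.9 = 385 / 8.9 = 43.258 mL/cmH2O.

43.3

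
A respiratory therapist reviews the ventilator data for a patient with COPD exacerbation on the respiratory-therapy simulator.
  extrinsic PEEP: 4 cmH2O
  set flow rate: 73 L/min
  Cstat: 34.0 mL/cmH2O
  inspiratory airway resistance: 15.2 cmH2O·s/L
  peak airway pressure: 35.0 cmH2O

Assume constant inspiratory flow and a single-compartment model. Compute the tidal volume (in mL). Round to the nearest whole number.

Flow: 73 L/min ÷ 60 = 1.2167 L/s.
Equation of motion (constant flow): PIP = Vt/C + R·V̇ + PEEP.
Vt/C = PIP − R·V̇ − PEEP = 35.0 − 18.494 − 4 = 12.506 cmH2O.
Vt = C × 12.506 = 34.0 × 12.506 = 425.2 mL.

425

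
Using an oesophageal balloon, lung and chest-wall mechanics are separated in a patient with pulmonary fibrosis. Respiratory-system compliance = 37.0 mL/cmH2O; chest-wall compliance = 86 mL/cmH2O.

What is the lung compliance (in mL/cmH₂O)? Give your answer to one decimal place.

64.9

1/CL = 1/Crs − 1/Ccw.
1/CL = 1/37.0 − 1/86 = 0.0154.
CL = 64.935 mL/cmH2O.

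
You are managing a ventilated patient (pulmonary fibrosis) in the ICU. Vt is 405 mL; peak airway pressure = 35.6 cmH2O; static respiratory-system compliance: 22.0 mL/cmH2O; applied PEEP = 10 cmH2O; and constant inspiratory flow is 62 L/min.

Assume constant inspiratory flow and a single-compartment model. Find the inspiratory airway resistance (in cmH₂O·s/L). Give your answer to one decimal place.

Flow: 62 L/min ÷ 60 = 1.0333 L/s.
Equation of motion (constant flow): PIP = Vt/C + R·V̇ + PEEP.
R·V̇ = PIP − Vt/C − PEEP = 35.6 − 405/22.0 − 10 = 35.6 − 18.409 − 10 = 7.191 cmH2O.
R = 7.191 / 1.0333 = 6.959 cmH2O·s/L.

7.0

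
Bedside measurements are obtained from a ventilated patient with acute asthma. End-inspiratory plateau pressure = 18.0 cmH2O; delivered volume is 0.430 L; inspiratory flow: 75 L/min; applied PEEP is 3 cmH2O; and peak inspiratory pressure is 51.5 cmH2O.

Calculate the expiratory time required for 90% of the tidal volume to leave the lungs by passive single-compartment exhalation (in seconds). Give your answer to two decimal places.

1.77

Flow: 75 L/min ÷ 60 = 1.25 L/s.
R = (PIP − Pplat)/V̇ = (51.5 − 18.0) / 1.25 = 33.5/1.25 = 26.8 cmH2O·s/L.
C = Vt/(Pplat − PEEP) = 430.0 / (18.0 − 3) = 430.0/15.0 = 28.667 mL/cmH2O.
τ = R × C = 26.8 × 0.02867 L/cmH2O = 0.7684 s.
t = −τ·ln(1 − 0.90) = −0.7684·ln(0.1) = 1.769 s.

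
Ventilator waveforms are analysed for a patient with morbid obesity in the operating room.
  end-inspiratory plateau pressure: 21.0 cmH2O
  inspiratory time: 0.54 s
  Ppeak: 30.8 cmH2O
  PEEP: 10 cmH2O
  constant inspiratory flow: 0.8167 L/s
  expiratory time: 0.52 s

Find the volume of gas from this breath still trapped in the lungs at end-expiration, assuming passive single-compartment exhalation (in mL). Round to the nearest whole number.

150

Vt = flow × Ti = 0.8167 L/s × 0.54 s × 1000 mL/L = 441.02 mL.
R = (PIP − Pplat)/V̇ = (30.8 − 21.0) / 0.8167 = 9.8/0.8167 = 12.0 cmH2O·s/L.
C = Vt/(Pplat − PEEP) = 441.02 / (21.0 − 10) = 441.02/11.0 = 40.093 mL/cmH2O.
τ = R × C = 12.0 × 0.04009 L/cmH2O = 0.4811 s.
Fraction remaining = e^(−Te/τ) = e^(−0.52/0.4811) = 0.3393.
Trapped volume = 441.02 × 0.3393 = 149.64 mL.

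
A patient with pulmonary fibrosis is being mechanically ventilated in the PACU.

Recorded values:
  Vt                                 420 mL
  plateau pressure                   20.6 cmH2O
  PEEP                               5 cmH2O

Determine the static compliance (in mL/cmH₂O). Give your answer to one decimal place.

Cstat = Vt / (Pplat − PEEP) = 420 / (20.6 − 5) = 420 / 15.6 = 26.923 mL/cmH2O.

26.9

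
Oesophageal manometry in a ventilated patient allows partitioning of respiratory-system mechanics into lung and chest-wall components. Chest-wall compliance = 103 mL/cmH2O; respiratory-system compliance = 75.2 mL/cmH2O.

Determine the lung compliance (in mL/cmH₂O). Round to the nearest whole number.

279

1/CL = 1/Crs − 1/Ccw.
1/CL = 1/75.2 − 1/103 = 0.003589.
CL = 278.63 mL/cmH2O.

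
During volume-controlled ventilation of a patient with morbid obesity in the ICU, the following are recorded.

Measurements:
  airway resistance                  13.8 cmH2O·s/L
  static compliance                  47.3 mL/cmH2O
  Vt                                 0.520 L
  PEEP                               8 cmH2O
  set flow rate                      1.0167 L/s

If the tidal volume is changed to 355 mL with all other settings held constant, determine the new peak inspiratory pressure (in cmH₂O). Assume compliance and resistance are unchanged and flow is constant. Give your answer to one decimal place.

29.5

PIP = Vt/C + R·V̇ + PEEP (constant-flow equation of motion).
Only the elastic term changes: ΔPIP = ΔVt / C = (355 − 520) / 47.3 = -3.488 cmH2O.
Original PIP = 520/47.3 + 13.8×1.0167 + 8 = 33.024 cmH2O; new PIP = 33.024 + (-3.488) = 29.536 cmH2O.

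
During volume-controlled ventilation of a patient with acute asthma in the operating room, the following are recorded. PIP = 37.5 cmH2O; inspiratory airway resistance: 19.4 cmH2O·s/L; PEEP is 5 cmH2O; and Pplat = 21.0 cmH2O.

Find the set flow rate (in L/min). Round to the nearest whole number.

51

flow = (PIP − Pplat) / Raw = (37.5 − 21.0) / 19.4 = 0.8505 L/s × 60 = 51.03 L/min.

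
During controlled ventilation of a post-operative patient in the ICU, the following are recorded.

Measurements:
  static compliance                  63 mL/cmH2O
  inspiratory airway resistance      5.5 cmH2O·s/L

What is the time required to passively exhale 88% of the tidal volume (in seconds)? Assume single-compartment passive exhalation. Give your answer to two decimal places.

τ = R × C = 5.5 × 63 mL/cmH2O = 5.5 × 0.063 L/cmH2O = 0.3465 s.
Exhaled fraction f = 1 − e^(−t/τ) → t = −τ·ln(1 − f) = −0.3465·ln(0.12) = 0.7347 s.

0.73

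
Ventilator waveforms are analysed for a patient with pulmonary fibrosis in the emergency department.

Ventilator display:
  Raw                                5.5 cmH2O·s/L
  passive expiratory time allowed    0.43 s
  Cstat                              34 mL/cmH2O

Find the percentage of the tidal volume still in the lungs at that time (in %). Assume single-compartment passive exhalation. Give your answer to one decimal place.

10.0

τ = R × C = 5.5 × 34 mL/cmH2O = 5.5 × 0.034 L/cmH2O = 0.187 s.
Passive exhalation: V(t)/V₀ = e^(−t/τ) = e^(−0.43/0.187) = 0.1003.
Fraction remaining = 0.1003 → 10.03%.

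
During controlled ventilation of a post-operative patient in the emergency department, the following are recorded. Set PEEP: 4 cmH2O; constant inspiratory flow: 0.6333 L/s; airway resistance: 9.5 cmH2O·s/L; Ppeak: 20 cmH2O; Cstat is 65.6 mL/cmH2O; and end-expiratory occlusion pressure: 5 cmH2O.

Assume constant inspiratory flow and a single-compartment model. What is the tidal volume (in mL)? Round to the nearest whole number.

Total PEEP = 5 cmH2O (set 4 + intrinsic 1); this is the baseline alveolar pressure.
Equation of motion (constant flow): PIP = Vt/C + R·V̇ + PEEP.
Vt/C = PIP − R·V̇ − PEEP = 20 − 6.016 − 5 = 8.984 cmH2O.
Vt = C × 8.984 = 65.6 × 8.984 = 589.35 mL.

589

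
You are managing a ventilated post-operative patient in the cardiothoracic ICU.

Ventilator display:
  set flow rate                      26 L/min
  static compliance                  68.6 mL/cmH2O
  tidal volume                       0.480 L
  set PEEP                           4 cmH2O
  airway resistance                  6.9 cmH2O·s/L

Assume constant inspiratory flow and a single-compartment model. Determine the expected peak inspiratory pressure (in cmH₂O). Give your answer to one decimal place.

14.0

Flow: 26 L/min ÷ 60 = 0.4333 L/s.
Equation of motion (constant flow): PIP = Vt/C + R·V̇ + PEEP.
PIP = 480/68.6 + 6.9×0.4333 + 4 = 6.997 + 2.99 + 4 = 13.987 cmH2O.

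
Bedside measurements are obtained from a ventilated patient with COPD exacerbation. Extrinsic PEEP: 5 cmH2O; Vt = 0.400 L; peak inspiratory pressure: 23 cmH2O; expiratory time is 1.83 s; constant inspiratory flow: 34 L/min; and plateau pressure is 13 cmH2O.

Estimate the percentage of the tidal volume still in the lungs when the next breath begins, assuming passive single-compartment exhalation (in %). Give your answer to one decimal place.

Flow: 34 L/min ÷ 60 = 0.5667 L/s.
R = (PIP − Pplat)/V̇ = (23 − 13) / 0.5667 = 10.0/0.5667 = 17.646 cmH2O·s/L.
C = Vt/(Pplat − PEEP) = 400.0 / (13 − 5) = 400.0/8.0 = 50.0 mL/cmH2O.
τ = R × C = 17.646 × 0.05 L/cmH2O = 0.8823 s.
Fraction remaining at end-expiration = e^(−Te/τ) = e^(−1.83/0.8823) = 0.1257 → 12.57%.

12.6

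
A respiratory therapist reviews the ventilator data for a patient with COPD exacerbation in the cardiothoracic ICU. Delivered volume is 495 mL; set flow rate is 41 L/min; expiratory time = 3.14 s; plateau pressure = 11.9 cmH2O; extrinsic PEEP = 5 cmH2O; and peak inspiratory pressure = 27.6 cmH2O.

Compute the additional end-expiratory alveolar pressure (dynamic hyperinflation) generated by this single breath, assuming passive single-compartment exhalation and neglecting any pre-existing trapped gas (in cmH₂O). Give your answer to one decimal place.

1.0

Flow: 41 L/min ÷ 60 = 0.6833 L/s.
R = (PIP − Pplat)/V̇ = (27.6 − 11.9) / 0.6833 = 15.7/0.6833 = 22.977 cmH2O·s/L.
C = Vt/(Pplat − PEEP) = 495.0 / (11.9 − 5) = 495.0/6.9 = 71.739 mL/cmH2O.
τ = R × C = 22.977 × 0.07174 L/cmH2O = 1.648 s.
Fraction remaining = e^(−Te/τ) = e^(−3.14/1.648) = 0.1488; trapped volume = 495.0 × 0.1488 = 73.656 mL.
Additional alveolar pressure from trapping ≈ V_trapped / C = 73.656 / 71.739 = 1.027 cmH2O.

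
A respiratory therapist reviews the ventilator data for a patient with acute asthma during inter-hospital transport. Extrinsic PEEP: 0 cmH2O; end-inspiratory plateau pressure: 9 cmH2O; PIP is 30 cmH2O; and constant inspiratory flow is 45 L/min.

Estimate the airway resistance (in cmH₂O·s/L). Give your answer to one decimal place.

28.0

Flow: 45 L/min ÷ 60 = 0.75 L/s.
Raw = (PIP − Pplat) / flow = (30 − 9) / 0.75 = 21.0 / 0.75 = 28.0 cmH2O·s/L.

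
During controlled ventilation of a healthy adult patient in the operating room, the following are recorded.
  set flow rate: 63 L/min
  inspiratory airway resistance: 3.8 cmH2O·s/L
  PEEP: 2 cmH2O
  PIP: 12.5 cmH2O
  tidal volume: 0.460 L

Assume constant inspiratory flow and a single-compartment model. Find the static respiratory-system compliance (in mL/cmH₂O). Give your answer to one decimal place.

Flow: 63 L/min ÷ 60 = 1.05 L/s.
Equation of motion (constant flow): PIP = Vt/C + R·V̇ + PEEP.
Vt/C = PIP − R·V̇ − PEEP = 12.5 − 3.8×1.05 − 2 = 12.5 − 3.99 − 2 = 6.51 cmH2O.
C = Vt / 6.51 = 460 / 6.51 = 70.661 mL/cmH2O.

70.7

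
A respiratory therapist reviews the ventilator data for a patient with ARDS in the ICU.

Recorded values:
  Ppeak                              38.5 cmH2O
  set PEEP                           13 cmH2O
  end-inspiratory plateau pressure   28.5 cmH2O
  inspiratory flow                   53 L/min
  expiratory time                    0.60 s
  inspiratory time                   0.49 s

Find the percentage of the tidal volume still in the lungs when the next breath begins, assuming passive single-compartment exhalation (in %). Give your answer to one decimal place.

Flow: 53 L/min ÷ 60 = 0.8833 L/s.
Vt = flow × Ti = 0.8833 L/s × 0.49 s × 1000 mL/L = 432.82 mL.
R = (PIP − Pplat)/V̇ = (38.5 − 28.5) / 0.8833 = 10.0/0.8833 = 11.321 cmH2O·s/L.
C = Vt/(Pplat − PEEP) = 432.82 / (28.5 − 13) = 432.82/15.5 = 27.924 mL/cmH2O.
τ = R × C = 11.321 × 0.02792 L/cmH2O = 0.3161 s.
Fraction remaining at end-expiration = e^(−Te/τ) = e^(−0.60/0.3161) = 0.1498 → 14.98%.

15.0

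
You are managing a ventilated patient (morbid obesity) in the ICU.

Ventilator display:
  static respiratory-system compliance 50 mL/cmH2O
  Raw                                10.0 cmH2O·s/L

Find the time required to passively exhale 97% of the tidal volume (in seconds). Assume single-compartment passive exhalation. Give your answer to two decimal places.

1.75

τ = R × C = 10.0 × 50 mL/cmH2O = 10.0 × 0.050 L/cmH2O = 0.5 s.
Exhaled fraction f = 1 − e^(−t/τ) → t = −τ·ln(1 − f) = −0.5·ln(0.03) = 1.753 s.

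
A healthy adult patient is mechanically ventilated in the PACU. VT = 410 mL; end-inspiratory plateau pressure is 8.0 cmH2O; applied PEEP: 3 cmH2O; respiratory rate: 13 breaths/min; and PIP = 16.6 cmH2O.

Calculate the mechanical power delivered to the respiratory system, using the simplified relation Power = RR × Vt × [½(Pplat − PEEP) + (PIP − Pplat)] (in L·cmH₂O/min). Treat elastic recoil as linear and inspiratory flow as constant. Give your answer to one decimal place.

Per-breath work = Vt × [½(Pplat−PEEP) + (PIP−Pplat)] = 0.410 × [0.5×5.0 + 8.6] = 0.410 × 11.1 = 4.551 L·cmH2O.
Power = 13 × 4.551 = 59.163 L·cmH2O/min.

59.2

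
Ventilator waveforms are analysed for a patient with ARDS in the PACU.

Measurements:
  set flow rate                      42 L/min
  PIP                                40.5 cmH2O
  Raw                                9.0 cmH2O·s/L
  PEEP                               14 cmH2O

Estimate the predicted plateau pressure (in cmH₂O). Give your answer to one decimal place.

Flow: 42 L/min ÷ 60 = 0.7 L/s.
Pplat = PIP − Raw × flow = 40.5 − 9.0 × 0.7 = 40.5 − 6.3 = 34.2 cmH2O.

34.2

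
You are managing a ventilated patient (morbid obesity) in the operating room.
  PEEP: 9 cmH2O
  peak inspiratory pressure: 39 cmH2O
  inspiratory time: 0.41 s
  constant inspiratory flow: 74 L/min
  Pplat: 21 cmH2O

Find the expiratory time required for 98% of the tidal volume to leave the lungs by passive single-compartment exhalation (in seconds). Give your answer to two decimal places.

2.41

Flow: 74 L/min ÷ 60 = 1.2333 L/s.
Vt = flow × Ti = 1.2333 L/s × 0.41 s × 1000 mL/L = 505.65 mL.
R = (PIP − Pplat)/V̇ = (39 − 21) / 1.2333 = 18.0/1.2333 = 14.595 cmH2O·s/L.
C = Vt/(Pplat − PEEP) = 505.65 / (21 − 9) = 505.65/12.0 = 42.138 mL/cmH2O.
τ = R × C = 14.595 × 0.04214 L/cmH2O = 0.615 s.
t = −τ·ln(1 − 0.98) = −0.615·ln(0.02) = 2.406 s.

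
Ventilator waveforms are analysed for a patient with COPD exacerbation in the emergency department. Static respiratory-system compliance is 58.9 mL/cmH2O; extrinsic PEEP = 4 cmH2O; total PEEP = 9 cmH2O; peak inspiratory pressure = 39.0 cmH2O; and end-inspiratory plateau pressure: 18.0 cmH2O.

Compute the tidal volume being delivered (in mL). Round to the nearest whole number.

End-expiratory occlusion gives total PEEP = 9 cmH2O (intrinsic PEEP = 9 − 4 = 5). Use total PEEP for the elastic gradient.
Vt = Cstat × (Pplat − PEEPtotal) = 58.9 × (18.0 − 9) = 58.9 × 9.0 = 530.1 mL.

530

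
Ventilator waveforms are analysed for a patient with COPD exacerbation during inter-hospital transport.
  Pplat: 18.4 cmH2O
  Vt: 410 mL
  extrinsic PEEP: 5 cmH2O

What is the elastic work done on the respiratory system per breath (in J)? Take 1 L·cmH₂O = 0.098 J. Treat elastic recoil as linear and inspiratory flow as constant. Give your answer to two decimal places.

0.27

Elastic work ≈ ½ × (Pplat − PEEP) × Vt = 0.5 × (18.4 − 5) × 0.410 L = 0.5 × 13.4 × 0.410 = 2.747 L·cmH2O.
× 0.098 J/(L·cmH2O) → 0.2692 J.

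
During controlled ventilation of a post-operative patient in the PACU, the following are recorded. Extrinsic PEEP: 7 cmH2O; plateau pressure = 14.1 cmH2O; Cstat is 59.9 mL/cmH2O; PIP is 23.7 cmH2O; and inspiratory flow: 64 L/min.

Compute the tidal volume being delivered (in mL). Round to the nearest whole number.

425

Vt = Cstat × (Pplat − PEEP) = 59.9 × (14.1 − 7) = 59.9 × 7.1 = 425.29 mL.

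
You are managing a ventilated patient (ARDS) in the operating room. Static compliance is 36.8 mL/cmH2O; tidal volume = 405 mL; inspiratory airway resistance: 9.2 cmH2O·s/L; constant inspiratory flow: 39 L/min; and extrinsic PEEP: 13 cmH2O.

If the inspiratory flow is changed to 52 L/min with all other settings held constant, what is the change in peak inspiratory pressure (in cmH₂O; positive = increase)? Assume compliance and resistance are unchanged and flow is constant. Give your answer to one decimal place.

Flow: 39 L/min ÷ 60 = 0.65 L/s.
New flow: 52 L/min ÷ 60 = 0.8667 L/s.
PIP = Vt/C + R·V̇ + PEEP (constant-flow equation of motion).
Only the resistive term changes: ΔPIP = R × ΔV̇ = 9.2 × (0.8667 − 0.65) = 9.2 × 0.2167 = 1.994 cmH2O.

2.0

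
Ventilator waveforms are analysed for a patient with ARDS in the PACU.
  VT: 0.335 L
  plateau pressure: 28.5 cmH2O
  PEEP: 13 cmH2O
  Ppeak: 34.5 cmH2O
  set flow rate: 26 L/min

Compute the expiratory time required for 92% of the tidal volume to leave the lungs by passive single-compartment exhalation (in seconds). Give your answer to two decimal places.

Flow: 26 L/min ÷ 60 = 0.4333 L/s.
R = (PIP − Pplat)/V̇ = (34.5 − 28.5) / 0.4333 = 6.0/0.4333 = 13.847 cmH2O·s/L.
C = Vt/(Pplat − PEEP) = 335.0 / (28.5 − 13) = 335.0/15.5 = 21.613 mL/cmH2O.
τ = R × C = 13.847 × 0.02161 L/cmH2O = 0.2992 s.
t = −τ·ln(1 − 0.92) = −0.2992·ln(0.08) = 0.7557 s.

0.76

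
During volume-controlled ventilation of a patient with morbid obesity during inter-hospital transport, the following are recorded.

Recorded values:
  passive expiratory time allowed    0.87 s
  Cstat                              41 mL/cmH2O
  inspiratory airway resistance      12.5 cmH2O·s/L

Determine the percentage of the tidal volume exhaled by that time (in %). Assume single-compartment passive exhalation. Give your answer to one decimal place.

81.7

τ = R × C = 12.5 × 41 mL/cmH2O = 12.5 × 0.041 L/cmH2O = 0.5125 s.
Passive exhalation: V(t)/V₀ = e^(−t/τ) = e^(−0.87/0.5125) = 0.1831.
Fraction exhaled = 1 − 0.1831 = 0.8169 → 81.69%.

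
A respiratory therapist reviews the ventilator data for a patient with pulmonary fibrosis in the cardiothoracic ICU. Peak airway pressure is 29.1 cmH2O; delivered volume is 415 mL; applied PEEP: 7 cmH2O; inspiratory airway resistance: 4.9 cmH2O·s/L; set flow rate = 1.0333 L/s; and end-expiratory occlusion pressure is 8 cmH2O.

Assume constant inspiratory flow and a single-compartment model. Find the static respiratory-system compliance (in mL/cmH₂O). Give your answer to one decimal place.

25.9

Total PEEP = 8 cmH2O (set 7 + intrinsic 1); this is the baseline alveolar pressure.
Equation of motion (constant flow): PIP = Vt/C + R·V̇ + PEEP.
Vt/C = PIP − R·V̇ − PEEP = 29.1 − 4.9×1.0333 − 8 = 29.1 − 5.063 − 8 = 16.037 cmH2O.
C = Vt / 16.037 = 415 / 16.037 = 25.878 mL/cmH2O.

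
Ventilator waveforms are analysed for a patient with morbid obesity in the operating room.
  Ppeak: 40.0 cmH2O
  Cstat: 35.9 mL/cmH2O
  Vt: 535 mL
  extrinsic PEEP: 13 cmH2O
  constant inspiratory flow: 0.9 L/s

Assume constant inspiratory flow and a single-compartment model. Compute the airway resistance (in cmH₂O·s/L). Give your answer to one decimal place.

Equation of motion (constant flow): PIP = Vt/C + R·V̇ + PEEP.
R·V̇ = PIP − Vt/C − PEEP = 40.0 − 535/35.9 − 13 = 40.0 − 14.903 − 13 = 12.097 cmH2O.
R = 12.097 / 0.9 = 13.441 cmH2O·s/L.

13.4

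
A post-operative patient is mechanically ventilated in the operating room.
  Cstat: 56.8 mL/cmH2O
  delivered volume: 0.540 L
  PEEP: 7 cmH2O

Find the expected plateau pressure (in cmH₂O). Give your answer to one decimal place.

16.5

Pplat = PEEP + Vt / Cstat = 7 + 540 / 56.8 = 7 + 9.507 = 16.507 cmH2O.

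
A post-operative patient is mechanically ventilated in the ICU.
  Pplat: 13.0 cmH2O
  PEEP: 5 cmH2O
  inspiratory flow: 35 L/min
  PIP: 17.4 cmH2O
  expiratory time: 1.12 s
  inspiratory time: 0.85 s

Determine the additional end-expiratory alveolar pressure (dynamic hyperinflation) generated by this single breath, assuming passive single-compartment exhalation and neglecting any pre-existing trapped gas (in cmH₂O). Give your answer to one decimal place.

0.7

Flow: 35 L/min ÷ 60 = 0.5833 L/s.
Vt = flow × Ti = 0.5833 L/s × 0.85 s × 1000 mL/L = 495.81 mL.
R = (PIP − Pplat)/V̇ = (17.4 − 13.0) / 0.5833 = 4.4/0.5833 = 7.543 cmH2O·s/L.
C = Vt/(Pplat − PEEP) = 495.81 / (13.0 − 5) = 495.81/8.0 = 61.976 mL/cmH2O.
τ = R × C = 7.543 × 0.06198 L/cmH2O = 0.4675 s.
Fraction remaining = e^(−Te/τ) = e^(−1.12/0.4675) = 0.09111; trapped volume = 495.81 × 0.09111 = 45.173 mL.
Additional alveolar pressure from trapping ≈ V_trapped / C = 45.173 / 61.976 = 0.7289 cmH2O.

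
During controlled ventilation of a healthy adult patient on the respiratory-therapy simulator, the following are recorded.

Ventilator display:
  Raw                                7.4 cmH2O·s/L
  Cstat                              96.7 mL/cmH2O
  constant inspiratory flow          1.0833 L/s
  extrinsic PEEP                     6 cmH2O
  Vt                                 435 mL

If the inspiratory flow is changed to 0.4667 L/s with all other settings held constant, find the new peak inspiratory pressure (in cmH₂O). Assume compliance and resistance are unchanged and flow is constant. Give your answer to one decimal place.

PIP = Vt/C + R·V̇ + PEEP (constant-flow equation of motion).
Only the resistive term changes: ΔPIP = R × ΔV̇ = 7.4 × (0.4667 − 1.0833) = 7.4 × -0.6166 = -4.563 cmH2O.
Original PIP = 435/96.7 + 7.4×1.0833 + 6 = 18.515 cmH2O; new PIP = 18.515 + (-4.563) = 13.952 cmH2O.

14.0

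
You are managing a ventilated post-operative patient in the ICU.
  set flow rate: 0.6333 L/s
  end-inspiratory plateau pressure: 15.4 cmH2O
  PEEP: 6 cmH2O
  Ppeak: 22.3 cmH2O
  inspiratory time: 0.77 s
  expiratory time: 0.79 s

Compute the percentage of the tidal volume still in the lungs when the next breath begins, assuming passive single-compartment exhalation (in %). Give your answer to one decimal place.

Vt = flow × Ti = 0.6333 L/s × 0.77 s × 1000 mL/L = 487.64 mL.
R = (PIP − Pplat)/V̇ = (22.3 − 15.4) / 0.6333 = 6.9/0.6333 = 10.895 cmH2O·s/L.
C = Vt/(Pplat − PEEP) = 487.64 / (15.4 − 6) = 487.64/9.4 = 51.877 mL/cmH2O.
τ = R × C = 10.895 × 0.05188 L/cmH2O = 0.5652 s.
Fraction remaining at end-expiration = e^(−Te/τ) = e^(−0.79/0.5652) = 0.2472 → 24.72%.

24.7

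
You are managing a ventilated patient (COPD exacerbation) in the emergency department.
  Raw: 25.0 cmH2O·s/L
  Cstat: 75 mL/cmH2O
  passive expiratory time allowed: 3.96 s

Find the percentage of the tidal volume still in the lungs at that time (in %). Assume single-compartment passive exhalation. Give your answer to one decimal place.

τ = R × C = 25.0 × 75 mL/cmH2O = 25.0 × 0.075 L/cmH2O = 1.875 s.
Passive exhalation: V(t)/V₀ = e^(−t/τ) = e^(−3.96/1.875) = 0.121.
Fraction remaining = 0.121 → 12.1%.

12.1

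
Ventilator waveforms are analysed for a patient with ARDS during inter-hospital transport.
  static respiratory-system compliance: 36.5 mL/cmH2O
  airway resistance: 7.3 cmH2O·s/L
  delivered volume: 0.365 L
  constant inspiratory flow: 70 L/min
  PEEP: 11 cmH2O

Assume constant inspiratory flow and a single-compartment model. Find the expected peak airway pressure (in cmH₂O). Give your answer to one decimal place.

Flow: 70 L/min ÷ 60 = 1.1667 L/s.
Equation of motion (constant flow): PIP = Vt/C + R·V̇ + PEEP.
PIP = 365/36.5 + 7.3×1.1667 + 11 = 10.0 + 8.517 + 11 = 29.517 cmH2O.

29.5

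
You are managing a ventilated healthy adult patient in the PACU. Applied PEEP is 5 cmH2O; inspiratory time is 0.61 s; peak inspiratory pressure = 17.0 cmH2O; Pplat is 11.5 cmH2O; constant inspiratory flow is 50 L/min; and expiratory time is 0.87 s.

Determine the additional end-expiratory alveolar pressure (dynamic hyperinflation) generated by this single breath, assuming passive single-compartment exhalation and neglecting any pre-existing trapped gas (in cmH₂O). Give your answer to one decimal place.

1.2

Flow: 50 L/min ÷ 60 = 0.8333 L/s.
Vt = flow × Ti = 0.8333 L/s × 0.61 s × 1000 mL/L = 508.31 mL.
R = (PIP − Pplat)/V̇ = (17.0 − 11.5) / 0.8333 = 5.5/0.8333 = 6.6 cmH2O·s/L.
C = Vt/(Pplat − PEEP) = 508.31 / (11.5 − 5) = 508.31/6.5 = 78.202 mL/cmH2O.
τ = R × C = 6.6 × 0.0782 L/cmH2O = 0.5161 s.
Fraction remaining = e^(−Te/τ) = e^(−0.87/0.5161) = 0.1853; trapped volume = 508.31 × 0.1853 = 94.19 mL.
Additional alveolar pressure from trapping ≈ V_trapped / C = 94.19 / 78.202 = 1.204 cmH2O.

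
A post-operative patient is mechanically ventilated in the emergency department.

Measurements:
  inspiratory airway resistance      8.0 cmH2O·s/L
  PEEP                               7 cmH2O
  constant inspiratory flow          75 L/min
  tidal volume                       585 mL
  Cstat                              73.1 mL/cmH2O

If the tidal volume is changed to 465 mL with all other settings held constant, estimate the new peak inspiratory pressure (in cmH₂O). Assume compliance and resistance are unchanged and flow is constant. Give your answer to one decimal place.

Flow: 75 L/min ÷ 60 = 1.25 L/s.
PIP = Vt/C + R·V̇ + PEEP (constant-flow equation of motion).
Only the elastic term changes: ΔPIP = ΔVt / C = (465 − 585) / 73.1 = -1.642 cmH2O.
Original PIP = 585/73.1 + 8.0×1.25 + 7 = 25.003 cmH2O; new PIP = 25.003 + (-1.642) = 23.361 cmH2O.

23.4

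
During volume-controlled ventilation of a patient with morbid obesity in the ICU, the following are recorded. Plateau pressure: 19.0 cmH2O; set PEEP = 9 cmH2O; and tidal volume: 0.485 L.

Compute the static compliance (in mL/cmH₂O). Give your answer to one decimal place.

48.5

Cstat = Vt / (Pplat − PEEP) = 485 / (19.0 − 9) = 485 / 10.0 = 48.5 mL/cmH2O.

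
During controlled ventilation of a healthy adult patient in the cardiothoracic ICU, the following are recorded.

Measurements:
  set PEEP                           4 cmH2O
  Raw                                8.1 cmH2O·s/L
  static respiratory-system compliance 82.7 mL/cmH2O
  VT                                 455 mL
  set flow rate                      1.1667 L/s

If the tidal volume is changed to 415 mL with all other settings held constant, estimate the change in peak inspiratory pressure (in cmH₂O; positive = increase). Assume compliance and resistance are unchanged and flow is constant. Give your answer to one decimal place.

-0.5

PIP = Vt/C + R·V̇ + PEEP (constant-flow equation of motion).
Only the elastic term changes: ΔPIP = ΔVt / C = (415 − 455) / 82.7 = -0.4837 cmH2O.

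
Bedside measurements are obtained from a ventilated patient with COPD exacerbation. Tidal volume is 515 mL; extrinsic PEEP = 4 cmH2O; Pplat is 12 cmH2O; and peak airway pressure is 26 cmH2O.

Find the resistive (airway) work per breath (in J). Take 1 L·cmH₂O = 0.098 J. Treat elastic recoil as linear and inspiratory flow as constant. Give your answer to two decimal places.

0.71

With constant inspiratory flow the resistive pressure is constant at PIP − Pplat = 26 − 12 = 14.0 cmH2O, so resistive work = 14.0 × 0.515 = 7.21 L·cmH2O.
× 0.098 J/(L·cmH2O) → 0.7066 J.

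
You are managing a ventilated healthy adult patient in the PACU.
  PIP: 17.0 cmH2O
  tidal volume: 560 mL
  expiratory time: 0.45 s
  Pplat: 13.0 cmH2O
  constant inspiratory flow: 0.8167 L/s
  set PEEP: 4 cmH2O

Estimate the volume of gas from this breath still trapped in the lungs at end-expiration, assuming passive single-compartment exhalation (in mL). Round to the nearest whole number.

R = (PIP − Pplat)/V̇ = (17.0 − 13.0) / 0.8167 = 4.0/0.8167 = 4.898 cmH2O·s/L.
C = Vt/(Pplat − PEEP) = 560.0 / (13.0 − 4) = 560.0/9.0 = 62.222 mL/cmH2O.
τ = R × C = 4.898 × 0.06222 L/cmH2O = 0.3048 s.
Fraction remaining = e^(−Te/τ) = e^(−0.45/0.3048) = 0.2285.
Trapped volume = 560.0 × 0.2285 = 127.96 mL.

128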